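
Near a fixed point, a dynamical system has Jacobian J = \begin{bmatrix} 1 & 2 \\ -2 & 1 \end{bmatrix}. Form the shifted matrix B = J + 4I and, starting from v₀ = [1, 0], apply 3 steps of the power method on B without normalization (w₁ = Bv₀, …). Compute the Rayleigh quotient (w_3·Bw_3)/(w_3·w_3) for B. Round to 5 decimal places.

5.00000

B = J + 4I has rows (5, 2); (-2, 5)
w1 = Bv₀ = (5, -2)
w2 = Bw1 = (21, -20)
w3 = Bw2 = (65, -142)
Bw3 = (41, -840)
w3·Bw3 = 121945; w3·w3 = 24389; μ ≈ 121945/24389 = 5.00000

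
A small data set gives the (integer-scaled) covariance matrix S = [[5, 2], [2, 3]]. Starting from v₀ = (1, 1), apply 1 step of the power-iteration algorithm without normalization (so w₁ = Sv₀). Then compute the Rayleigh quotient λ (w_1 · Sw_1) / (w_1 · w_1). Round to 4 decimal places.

λ ≈ 6.2162

w1 = Sv₀ = (7, 5)
Sw1 = (45, 29)
w1·Sw1 = 7·45 + 5·29 = 460; w1·w1 = 7·7 + 5·5 = 74
λ ≈ 460/74 = 6.2162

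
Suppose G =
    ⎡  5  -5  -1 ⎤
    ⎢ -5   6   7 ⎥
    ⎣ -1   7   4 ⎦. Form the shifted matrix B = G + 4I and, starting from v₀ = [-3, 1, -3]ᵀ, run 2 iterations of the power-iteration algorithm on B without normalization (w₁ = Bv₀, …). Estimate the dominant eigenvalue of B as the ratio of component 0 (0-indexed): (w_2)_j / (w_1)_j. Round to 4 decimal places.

9.2069

B = G + 4I has rows (9, -5, -1); (-5, 10, 7); (-1, 7, 8)
w1 = Bv₀ = (9·(-3) + (-5)·1 + (-1)·(-3); (-5)·(-3) + 10·1 + 7·(-3); (-1)·(-3) + 7·1 + 8·(-3)) = (-29, 4, -14)
w2 = Bw1 = (9·(-29) + (-5)·4 + (-1)·(-14); (-5)·(-29) + 10·4 + 7·(-14); (-1)·(-29) + 7·4 + 8·(-14)) = (-267, 87, -55)
Ratio: -267/-29 = 9.2069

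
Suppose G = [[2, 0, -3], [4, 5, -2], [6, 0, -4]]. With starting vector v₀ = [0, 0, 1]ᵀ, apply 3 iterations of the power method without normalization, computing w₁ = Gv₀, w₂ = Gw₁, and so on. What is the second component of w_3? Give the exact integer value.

w1 = Gv₀ = (-3, -2, -4)
w2 = Gw1 = (6, -14, -2)
w3 = Gw2 = (18, -42, 44)
The requested component of w3 is -42.

-42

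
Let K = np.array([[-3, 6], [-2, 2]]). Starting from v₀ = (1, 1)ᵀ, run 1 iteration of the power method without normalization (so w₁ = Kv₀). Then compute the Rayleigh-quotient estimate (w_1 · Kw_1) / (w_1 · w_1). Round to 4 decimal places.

-3.0000

w1 = Kv₀ = (3, 0)
Kw1 = (-9, -6)
w1·Kw1 = 3·(-9) + 0·(-6) = -27; w1·w1 = 3·3 + 0·0 = 9
λ ≈ -27/9 = -3.0000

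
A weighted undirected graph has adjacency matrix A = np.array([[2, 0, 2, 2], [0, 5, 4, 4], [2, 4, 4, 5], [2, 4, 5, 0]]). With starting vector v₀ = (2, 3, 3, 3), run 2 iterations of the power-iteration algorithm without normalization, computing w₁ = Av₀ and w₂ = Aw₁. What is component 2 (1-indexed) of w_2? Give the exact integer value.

491

w1 = Av₀ = (2·2 + 0·3 + 2·3 + 2·3; 0·2 + 5·3 + 4·3 + 4·3; 2·2 + 4·3 + 4·3 + 5·3; 2·2 + 4·3 + 5·3 + 0·3) = (16, 39, 43, 31)
w2 = Aw1 = (2·16 + 0·39 + 2·43 + 2·31; 0·16 + 5·39 + 4·43 + 4·31; 2·16 + 4·39 + 4·43 + 5·31; 2·16 + 4·39 + 5·43 + 0·31) = (180, 491, 515, 403)
The requested component of w2 is 491.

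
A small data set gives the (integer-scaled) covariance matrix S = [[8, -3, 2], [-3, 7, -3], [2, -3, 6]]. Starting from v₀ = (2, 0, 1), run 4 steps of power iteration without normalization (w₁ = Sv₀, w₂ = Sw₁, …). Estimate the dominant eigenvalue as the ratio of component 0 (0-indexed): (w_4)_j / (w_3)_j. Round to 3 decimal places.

12.079

w1 = Sv₀ = (8·2 + (-3)·0 + 2·1; (-3)·2 + 7·0 + (-3)·1; 2·2 + (-3)·0 + 6·1) = (18, -9, 10)
w2 = Sw1 = (8·18 + (-3)·(-9) + 2·10; (-3)·18 + 7·(-9) + (-3)·10; 2·18 + (-3)·(-9) + 6·10) = (191, -147, 123)
w3 = Sw2 = (2215, -1971, 1561)
w4 = Sw3 = (26755, -25125, 19709)
Ratio at component: 26755 / 2215 = 12.079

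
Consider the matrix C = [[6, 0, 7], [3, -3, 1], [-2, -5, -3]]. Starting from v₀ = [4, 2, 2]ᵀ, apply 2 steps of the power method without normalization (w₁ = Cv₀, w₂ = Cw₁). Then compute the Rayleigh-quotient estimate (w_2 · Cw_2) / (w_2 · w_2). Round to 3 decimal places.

λ ≈ 1.316

w1 = Cv₀ = (38, 8, -24)
w2 = Cw1 = (60, 66, -44)
Cw2 = (52, -62, -318)
w2·Cw2 = 60·52 + 66·(-62) + (-44)·(-318) = 13020; w2·w2 = 60·60 + 66·66 + (-44)·(-44) = 9892
λ ≈ 13020/9892 = 1.316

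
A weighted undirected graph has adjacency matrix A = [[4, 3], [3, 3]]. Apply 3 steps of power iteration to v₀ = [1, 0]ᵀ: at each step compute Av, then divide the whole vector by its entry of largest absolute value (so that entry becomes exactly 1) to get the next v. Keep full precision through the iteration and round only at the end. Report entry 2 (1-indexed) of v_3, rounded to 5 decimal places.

0.84663

Av0 = (4.000000, 3.000000); divide by 4.000000 → v1 = (1.000000, 0.750000)
Av1 = (6.250000, 5.250000); divide by 6.250000 → v2 = (1.000000, 0.840000)
Av2 = (6.520000, 5.520000); divide by 6.520000 → v3 = (1.000000, 0.846626)
Requested entry of v3: 138/163 = 0.84663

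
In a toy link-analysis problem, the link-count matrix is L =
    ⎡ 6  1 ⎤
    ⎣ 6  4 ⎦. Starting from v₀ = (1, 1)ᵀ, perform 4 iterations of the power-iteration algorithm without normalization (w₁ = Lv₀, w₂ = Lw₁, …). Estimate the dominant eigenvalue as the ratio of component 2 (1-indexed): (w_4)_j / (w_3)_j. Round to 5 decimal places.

7.69375

w1 = Lv₀ = (7, 10)
w2 = Lw1 = (52, 82)
w3 = Lw2 = (394, 640)
w4 = Lw3 = (3004, 4924)
Ratio at component: 4924 / 640 = 7.69375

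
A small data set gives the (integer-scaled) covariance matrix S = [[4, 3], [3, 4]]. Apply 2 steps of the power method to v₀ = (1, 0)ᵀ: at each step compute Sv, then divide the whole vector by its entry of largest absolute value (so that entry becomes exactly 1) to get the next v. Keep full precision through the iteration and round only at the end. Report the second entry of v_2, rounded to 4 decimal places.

0.9600

Sv0 = (4.00000, 3.00000); divide by 4.00000 → v1 = (1.00000, 0.75000)
Sv1 = (6.25000, 6.00000); divide by 6.25000 → v2 = (1.00000, 0.96000)
Requested entry of v2: 24/25 = 0.9600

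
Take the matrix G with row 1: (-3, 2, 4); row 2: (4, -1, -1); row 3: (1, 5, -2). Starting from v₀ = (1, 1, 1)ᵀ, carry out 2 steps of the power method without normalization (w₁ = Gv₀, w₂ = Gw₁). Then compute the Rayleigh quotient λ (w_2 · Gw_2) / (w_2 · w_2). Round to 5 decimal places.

1.87912

w1 = Gv₀ = (3, 2, 4)
w2 = Gw1 = (11, 6, 5)
Gw2 = (-1, 33, 31)
w2·Gw2 = 11·(-1) + 6·33 + 5·31 = 342; w2·w2 = 11·11 + 6·6 + 5·5 = 182
λ ≈ 342/182 = 1.87912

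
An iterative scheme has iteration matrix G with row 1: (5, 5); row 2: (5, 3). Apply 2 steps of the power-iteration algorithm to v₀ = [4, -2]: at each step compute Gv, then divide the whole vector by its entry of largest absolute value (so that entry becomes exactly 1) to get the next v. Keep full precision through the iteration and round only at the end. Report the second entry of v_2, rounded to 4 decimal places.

Gv0 = (10.00000, 14.00000); divide by 14.00000 → v1 = (0.71429, 1.00000)
Gv1 = (8.57143, 6.57143); divide by 8.57143 → v2 = (1.00000, 0.76667)
Requested entry of v2: 92/120 = 0.7667

0.7667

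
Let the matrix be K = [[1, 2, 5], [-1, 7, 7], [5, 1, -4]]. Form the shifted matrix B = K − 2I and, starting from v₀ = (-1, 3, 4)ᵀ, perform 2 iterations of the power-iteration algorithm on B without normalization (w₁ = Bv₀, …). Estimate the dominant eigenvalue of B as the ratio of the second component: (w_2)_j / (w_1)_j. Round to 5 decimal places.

0.25000

B = K − 2I has rows (-1, 2, 5); (-1, 5, 7); (5, 1, -6)
w1 = Bv₀ = (27, 44, -26)
w2 = Bw1 = (-69, 11, 335)
Ratio: 11/44 = 0.25000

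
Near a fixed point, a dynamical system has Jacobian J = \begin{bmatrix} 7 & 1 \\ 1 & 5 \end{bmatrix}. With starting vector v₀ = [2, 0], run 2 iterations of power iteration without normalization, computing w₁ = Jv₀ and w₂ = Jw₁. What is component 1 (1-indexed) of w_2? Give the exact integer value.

w1 = Jv₀ = (7·2 + 1·0; 1·2 + 5·0) = (14, 2)
w2 = Jw1 = (7·14 + 1·2; 1·14 + 5·2) = (100, 24)
The requested component of w2 is 100.

100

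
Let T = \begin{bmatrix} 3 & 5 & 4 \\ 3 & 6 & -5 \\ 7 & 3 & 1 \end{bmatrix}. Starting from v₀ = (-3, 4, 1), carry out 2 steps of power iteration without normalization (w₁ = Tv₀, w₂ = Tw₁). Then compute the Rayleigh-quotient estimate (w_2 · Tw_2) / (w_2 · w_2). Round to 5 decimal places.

w1 = Tv₀ = (3·(-3) + 5·4 + 4·1; 3·(-3) + 6·4 + (-5)·1; 7·(-3) + 3·4 + 1·1) = (15, 10, -8)
w2 = Tw1 = (3·15 + 5·10 + 4·(-8); 3·15 + 6·10 + (-5)·(-8); 7·15 + 3·10 + 1·(-8)) = (63, 145, 127)
Tw2 = (1422, 424, 1003)
w2·Tw2 = 63·1422 + 145·424 + 127·1003 = 278447; w2·w2 = 63·63 + 145·145 + 127·127 = 41123
λ ≈ 278447/41123 = 6.77108

λ ≈ 6.77108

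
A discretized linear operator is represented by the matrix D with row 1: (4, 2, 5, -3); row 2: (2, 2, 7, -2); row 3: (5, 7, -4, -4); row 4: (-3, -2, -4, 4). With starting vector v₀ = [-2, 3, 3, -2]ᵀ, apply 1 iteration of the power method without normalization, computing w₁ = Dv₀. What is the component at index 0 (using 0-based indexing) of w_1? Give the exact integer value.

w1 = Dv₀ = (4·(-2) + 2·3 + 5·3 + (-3)·(-2); 2·(-2) + 2·3 + 7·3 + (-2)·(-2); 5·(-2) + 7·3 + (-4)·3 + (-4)·(-2); (-3)·(-2) + (-2)·3 + (-4)·3 + 4·(-2)) = (19, 27, 7, -20)
The requested component of w1 is 19.

19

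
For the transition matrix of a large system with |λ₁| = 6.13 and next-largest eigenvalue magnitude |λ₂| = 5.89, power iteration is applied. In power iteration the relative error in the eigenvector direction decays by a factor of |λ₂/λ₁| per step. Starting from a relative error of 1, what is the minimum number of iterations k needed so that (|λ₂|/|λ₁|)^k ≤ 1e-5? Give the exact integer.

289

|λ₂/λ₁| = 5.89/6.13 = 0.96085
Need k ≥ ln(1e-5) / ln(0.96085) = -11.5129 / -0.0399 ≈ 288.265
Smallest integer k satisfying the bound: 289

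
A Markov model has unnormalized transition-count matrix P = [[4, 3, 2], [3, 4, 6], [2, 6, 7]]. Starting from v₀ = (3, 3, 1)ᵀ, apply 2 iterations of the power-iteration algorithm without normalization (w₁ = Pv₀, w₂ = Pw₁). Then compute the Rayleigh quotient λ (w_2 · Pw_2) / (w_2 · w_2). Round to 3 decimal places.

w1 = Pv₀ = (23, 27, 31)
w2 = Pw1 = (235, 363, 425)
Pw2 = (2879, 4707, 5623)
w2·Pw2 = 235·2879 + 363·4707 + 425·5623 = 4774981; w2·w2 = 235·235 + 363·363 + 425·425 = 367619
λ ≈ 4774981/367619 = 12.989

12.989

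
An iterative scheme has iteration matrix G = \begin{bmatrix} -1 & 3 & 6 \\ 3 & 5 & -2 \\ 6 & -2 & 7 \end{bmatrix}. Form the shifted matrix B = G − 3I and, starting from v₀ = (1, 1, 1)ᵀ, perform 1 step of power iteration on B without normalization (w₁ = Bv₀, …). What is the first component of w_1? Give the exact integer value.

B = G − 3I has rows (-4, 3, 6); (3, 2, -2); (6, -2, 4)
w1 = Bv₀ = ((-4)·1 + 3·1 + 6·1; 3·1 + 2·1 + (-2)·1; 6·1 + (-2)·1 + 4·1) = (5, 3, 8)
Requested component of w1: 5

5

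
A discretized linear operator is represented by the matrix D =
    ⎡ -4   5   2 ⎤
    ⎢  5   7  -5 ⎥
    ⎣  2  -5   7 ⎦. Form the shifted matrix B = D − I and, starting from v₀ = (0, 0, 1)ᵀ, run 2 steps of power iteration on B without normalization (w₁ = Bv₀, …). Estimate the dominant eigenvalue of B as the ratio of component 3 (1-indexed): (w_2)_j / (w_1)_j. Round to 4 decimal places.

μ ≈ 10.8333

B = D − I has rows (-5, 5, 2); (5, 6, -5); (2, -5, 6)
w1 = Bv₀ = (2, -5, 6)
w2 = Bw1 = (-23, -50, 65)
Ratio: 65/6 = 10.8333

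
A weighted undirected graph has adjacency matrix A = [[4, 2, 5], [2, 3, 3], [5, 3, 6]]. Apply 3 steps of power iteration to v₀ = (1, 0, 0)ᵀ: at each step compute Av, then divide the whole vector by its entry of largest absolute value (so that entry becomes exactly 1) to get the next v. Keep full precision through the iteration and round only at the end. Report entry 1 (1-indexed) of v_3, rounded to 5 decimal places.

Av0 = (4.000000, 2.000000, 5.000000); divide by 5.000000 → v1 = (0.800000, 0.400000, 1.000000)
Av1 = (9.000000, 5.800000, 11.200000); divide by 11.200000 → v2 = (0.803571, 0.517857, 1.000000)
Av2 = (9.250000, 6.160714, 11.571429); divide by 11.571429 → v3 = (0.799383, 0.532407, 1.000000)
Requested entry of v3: 518/648 = 0.79938

0.79938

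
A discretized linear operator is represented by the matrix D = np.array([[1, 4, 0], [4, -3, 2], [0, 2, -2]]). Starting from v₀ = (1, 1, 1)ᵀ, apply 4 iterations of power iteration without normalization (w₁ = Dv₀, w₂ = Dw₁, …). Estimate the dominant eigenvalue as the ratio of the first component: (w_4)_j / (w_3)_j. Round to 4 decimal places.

4.0820

w1 = Dv₀ = (1·1 + 4·1 + 0·1; 4·1 + (-3)·1 + 2·1; 0·1 + 2·1 + (-2)·1) = (5, 3, 0)
w2 = Dw1 = (1·5 + 4·3 + 0·0; 4·5 + (-3)·3 + 2·0; 0·5 + 2·3 + (-2)·0) = (17, 11, 6)
w3 = Dw2 = (61, 47, 10)
w4 = Dw3 = (249, 123, 74)
Ratio at component: 249 / 61 = 4.0820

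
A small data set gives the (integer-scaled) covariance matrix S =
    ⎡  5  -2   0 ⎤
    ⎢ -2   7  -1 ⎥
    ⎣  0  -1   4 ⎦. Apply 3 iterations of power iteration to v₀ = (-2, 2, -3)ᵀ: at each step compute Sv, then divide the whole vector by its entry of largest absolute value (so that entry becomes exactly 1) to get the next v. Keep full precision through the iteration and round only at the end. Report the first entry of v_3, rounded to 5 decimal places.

-0.57759

Sv0 = (-14.000000, 21.000000, -14.000000); divide by 21.000000 → v1 = (-0.666667, 1.000000, -0.666667)
Sv1 = (-5.333333, 9.000000, -3.666667); divide by 9.000000 → v2 = (-0.592593, 1.000000, -0.407407)
Sv2 = (-4.962963, 8.592593, -2.629630); divide by 8.592593 → v3 = (-0.577586, 1.000000, -0.306034)
Requested entry of v3: -938/1624 = -0.57759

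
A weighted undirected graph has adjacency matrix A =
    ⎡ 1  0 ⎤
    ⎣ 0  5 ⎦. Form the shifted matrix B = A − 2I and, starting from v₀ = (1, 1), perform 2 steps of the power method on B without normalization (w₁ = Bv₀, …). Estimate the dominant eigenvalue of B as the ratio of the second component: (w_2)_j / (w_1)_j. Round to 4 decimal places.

μ ≈ 3.0000

B = A − 2I has rows (-1, 0); (0, 3)
w1 = Bv₀ = ((-1)·1 + 0·1; 0·1 + 3·1) = (-1, 3)
w2 = Bw1 = ((-1)·(-1) + 0·3; 0·(-1) + 3·3) = (1, 9)
Ratio: 9/3 = 3.0000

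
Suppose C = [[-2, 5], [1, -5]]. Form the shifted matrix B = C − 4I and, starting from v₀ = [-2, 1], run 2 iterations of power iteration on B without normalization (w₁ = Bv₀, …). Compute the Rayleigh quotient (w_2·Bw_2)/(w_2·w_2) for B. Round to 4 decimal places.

B = C − 4I has rows (-6, 5); (1, -9)
w1 = Bv₀ = ((-6)·(-2) + 5·1; 1·(-2) + (-9)·1) = (17, -11)
w2 = Bw1 = ((-6)·17 + 5·(-11); 1·17 + (-9)·(-11)) = (-157, 116)
Bw2 = (1522, -1201)
w2·Bw2 = -378270; w2·w2 = 38105; μ ≈ -378270/38105 = -9.9270

μ ≈ -9.9270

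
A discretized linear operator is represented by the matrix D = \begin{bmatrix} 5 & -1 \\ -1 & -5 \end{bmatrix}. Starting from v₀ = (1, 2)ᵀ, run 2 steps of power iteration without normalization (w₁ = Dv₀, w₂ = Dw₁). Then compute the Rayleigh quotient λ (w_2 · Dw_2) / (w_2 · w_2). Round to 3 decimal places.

w1 = Dv₀ = (5·1 + (-1)·2; (-1)·1 + (-5)·2) = (3, -11)
w2 = Dw1 = (5·3 + (-1)·(-11); (-1)·3 + (-5)·(-11)) = (26, 52)
Dw2 = (78, -286)
w2·Dw2 = 26·78 + 52·(-286) = -12844; w2·w2 = 26·26 + 52·52 = 3380
λ ≈ -12844/3380 = -3.800

λ ≈ -3.800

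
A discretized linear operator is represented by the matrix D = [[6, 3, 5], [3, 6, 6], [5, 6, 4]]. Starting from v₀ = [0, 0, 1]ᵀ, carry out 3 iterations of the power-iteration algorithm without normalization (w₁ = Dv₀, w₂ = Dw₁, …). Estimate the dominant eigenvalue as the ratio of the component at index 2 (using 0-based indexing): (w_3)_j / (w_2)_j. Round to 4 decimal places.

λ ≈ 14.2597

w1 = Dv₀ = (6·0 + 3·0 + 5·1; 3·0 + 6·0 + 6·1; 5·0 + 6·0 + 4·1) = (5, 6, 4)
w2 = Dw1 = (6·5 + 3·6 + 5·4; 3·5 + 6·6 + 6·4; 5·5 + 6·6 + 4·4) = (68, 75, 77)
w3 = Dw2 = (1018, 1116, 1098)
Ratio at component: 1098 / 77 = 14.2597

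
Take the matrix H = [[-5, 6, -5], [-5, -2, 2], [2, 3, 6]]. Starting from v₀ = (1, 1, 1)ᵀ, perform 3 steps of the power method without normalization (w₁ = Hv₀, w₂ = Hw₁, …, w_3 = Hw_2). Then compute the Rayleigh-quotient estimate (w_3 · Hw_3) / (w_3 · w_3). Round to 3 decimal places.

λ ≈ -1.102

w1 = Hv₀ = (-4, -5, 11)
w2 = Hw1 = (-65, 52, 43)
w3 = Hw2 = (422, 307, 284)
Hw3 = (-1688, -2156, 3469)
w3·Hw3 = 422·(-1688) + 307·(-2156) + 284·3469 = -389032; w3·w3 = 422·422 + 307·307 + 284·284 = 352989
λ ≈ -389032/352989 = -1.102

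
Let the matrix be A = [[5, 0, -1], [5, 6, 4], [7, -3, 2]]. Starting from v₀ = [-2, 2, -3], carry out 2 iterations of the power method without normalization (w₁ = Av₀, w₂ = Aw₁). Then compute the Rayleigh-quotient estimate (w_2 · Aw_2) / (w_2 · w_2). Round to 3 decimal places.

λ ≈ 6.149

w1 = Av₀ = (-7, -10, -26)
w2 = Aw1 = (-9, -199, -71)
Aw2 = (26, -1523, 392)
w2·Aw2 = (-9)·26 + (-199)·(-1523) + (-71)·392 = 275011; w2·w2 = (-9)·(-9) + (-199)·(-199) + (-71)·(-71) = 44723
λ ≈ 275011/44723 = 6.149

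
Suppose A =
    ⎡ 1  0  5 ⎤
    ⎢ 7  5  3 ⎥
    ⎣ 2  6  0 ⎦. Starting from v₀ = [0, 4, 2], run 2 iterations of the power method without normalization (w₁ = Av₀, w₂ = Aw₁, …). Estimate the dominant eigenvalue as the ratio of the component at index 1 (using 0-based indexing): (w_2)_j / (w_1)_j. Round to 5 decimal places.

w1 = Av₀ = (10, 26, 24)
w2 = Aw1 = (130, 272, 176)
Ratio at component: 272 / 26 = 10.46154

10.46154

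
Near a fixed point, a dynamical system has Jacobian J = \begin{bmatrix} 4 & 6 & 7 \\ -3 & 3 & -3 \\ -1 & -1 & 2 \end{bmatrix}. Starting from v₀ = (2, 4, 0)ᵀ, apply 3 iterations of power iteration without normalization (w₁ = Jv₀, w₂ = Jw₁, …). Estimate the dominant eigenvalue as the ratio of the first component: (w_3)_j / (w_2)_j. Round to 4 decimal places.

λ ≈ -1.8197

w1 = Jv₀ = (4·2 + 6·4 + 7·0; (-3)·2 + 3·4 + (-3)·0; (-1)·2 + (-1)·4 + 2·0) = (32, 6, -6)
w2 = Jw1 = (4·32 + 6·6 + 7·(-6); (-3)·32 + 3·6 + (-3)·(-6); (-1)·32 + (-1)·6 + 2·(-6)) = (122, -60, -50)
w3 = Jw2 = (-222, -396, -162)
Ratio at component: -222 / 122 = -1.8197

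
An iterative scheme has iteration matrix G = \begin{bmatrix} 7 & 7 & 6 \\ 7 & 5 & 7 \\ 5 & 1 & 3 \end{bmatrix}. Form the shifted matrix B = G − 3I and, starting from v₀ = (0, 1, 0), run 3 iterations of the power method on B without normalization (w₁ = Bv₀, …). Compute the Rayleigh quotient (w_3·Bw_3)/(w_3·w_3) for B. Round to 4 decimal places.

μ ≈ 12.8173

B = G − 3I has rows (4, 7, 6); (7, 2, 7); (5, 1, 0)
w1 = Bv₀ = (7, 2, 1)
w2 = Bw1 = (48, 60, 37)
w3 = Bw2 = (834, 715, 300)
Bw3 = (10141, 9368, 4885)
w3·Bw3 = 16621214; w3·w3 = 1296781; μ ≈ 16621214/1296781 = 12.8173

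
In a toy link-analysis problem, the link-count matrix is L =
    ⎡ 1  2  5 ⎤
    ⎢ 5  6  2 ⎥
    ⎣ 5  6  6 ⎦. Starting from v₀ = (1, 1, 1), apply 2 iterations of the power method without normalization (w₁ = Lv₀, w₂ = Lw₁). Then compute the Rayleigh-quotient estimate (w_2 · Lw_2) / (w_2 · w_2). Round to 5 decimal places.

w1 = Lv₀ = (8, 13, 17)
w2 = Lw1 = (119, 152, 220)
Lw2 = (1523, 1947, 2827)
w2·Lw2 = 119·1523 + 152·1947 + 220·2827 = 1099121; w2·w2 = 119·119 + 152·152 + 220·220 = 85665
λ ≈ 1099121/85665 = 12.83046

12.83046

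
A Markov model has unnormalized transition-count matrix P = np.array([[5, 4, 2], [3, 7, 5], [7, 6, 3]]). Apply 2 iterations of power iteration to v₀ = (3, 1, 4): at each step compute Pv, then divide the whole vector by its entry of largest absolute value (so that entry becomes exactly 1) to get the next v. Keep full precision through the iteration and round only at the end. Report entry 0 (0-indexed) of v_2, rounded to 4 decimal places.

Pv0 = (27.00000, 36.00000, 39.00000); divide by 39.00000 → v1 = (0.69231, 0.92308, 1.00000)
Pv1 = (9.15385, 13.53846, 13.38462); divide by 13.53846 → v2 = (0.67614, 1.00000, 0.98864)
Requested entry of v2: 357/528 = 0.6761

0.6761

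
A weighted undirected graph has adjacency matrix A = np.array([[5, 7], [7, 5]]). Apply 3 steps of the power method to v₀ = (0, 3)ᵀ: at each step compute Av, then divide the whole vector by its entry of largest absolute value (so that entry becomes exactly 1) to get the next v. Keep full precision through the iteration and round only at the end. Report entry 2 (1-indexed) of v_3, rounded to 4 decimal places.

0.9908

Av0 = (21.00000, 15.00000); divide by 21.00000 → v1 = (1.00000, 0.71429)
Av1 = (10.00000, 10.57143); divide by 10.57143 → v2 = (0.94595, 1.00000)
Av2 = (11.72973, 11.62162); divide by 11.72973 → v3 = (1.00000, 0.99078)
Requested entry of v3: 2580/2604 = 0.9908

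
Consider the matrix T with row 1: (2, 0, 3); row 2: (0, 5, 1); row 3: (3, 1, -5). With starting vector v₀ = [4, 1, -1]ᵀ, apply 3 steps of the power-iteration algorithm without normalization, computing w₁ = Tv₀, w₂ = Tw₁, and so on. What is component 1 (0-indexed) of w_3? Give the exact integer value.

119

w1 = Tv₀ = (5, 4, 18)
w2 = Tw1 = (64, 38, -71)
w3 = Tw2 = (-85, 119, 585)
The requested component of w3 is 119.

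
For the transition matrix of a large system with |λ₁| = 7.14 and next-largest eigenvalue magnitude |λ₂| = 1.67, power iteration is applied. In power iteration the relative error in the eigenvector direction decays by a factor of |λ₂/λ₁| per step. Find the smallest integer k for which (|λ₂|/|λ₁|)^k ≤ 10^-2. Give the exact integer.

|λ₂/λ₁| = 1.67/7.14 = 0.23389
Need k ≥ ln(10^-2) / ln(0.23389) = -4.6052 / -1.4529 ≈ 3.170
Smallest integer k satisfying the bound: 4

4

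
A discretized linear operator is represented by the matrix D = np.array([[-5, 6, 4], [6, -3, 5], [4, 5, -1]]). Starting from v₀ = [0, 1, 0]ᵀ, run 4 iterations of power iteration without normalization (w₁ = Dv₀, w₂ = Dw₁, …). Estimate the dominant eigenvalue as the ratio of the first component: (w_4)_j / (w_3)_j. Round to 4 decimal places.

-7.1042

w1 = Dv₀ = (6, -3, 5)
w2 = Dw1 = (-28, 70, 4)
w3 = Dw2 = (576, -358, 234)
w4 = Dw3 = (-4092, 5700, 280)
Ratio at component: -4092 / 576 = -7.1042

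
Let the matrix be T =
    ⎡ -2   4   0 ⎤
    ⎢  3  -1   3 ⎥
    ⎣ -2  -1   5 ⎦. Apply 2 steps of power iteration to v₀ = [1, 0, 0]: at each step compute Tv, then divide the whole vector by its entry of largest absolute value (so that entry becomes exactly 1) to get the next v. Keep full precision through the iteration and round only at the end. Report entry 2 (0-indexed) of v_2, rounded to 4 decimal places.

-0.5625

Tv0 = (-2.00000, 3.00000, -2.00000); divide by 3.00000 → v1 = (-0.66667, 1.00000, -0.66667)
Tv1 = (5.33333, -5.00000, -3.00000); divide by 5.33333 → v2 = (1.00000, -0.93750, -0.56250)
Requested entry of v2: -9/16 = -0.5625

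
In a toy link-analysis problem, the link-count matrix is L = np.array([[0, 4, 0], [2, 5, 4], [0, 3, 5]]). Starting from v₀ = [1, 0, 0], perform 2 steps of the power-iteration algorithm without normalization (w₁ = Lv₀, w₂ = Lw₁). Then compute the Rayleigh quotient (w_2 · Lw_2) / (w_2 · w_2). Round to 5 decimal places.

7.90000

w1 = Lv₀ = (0·1 + 4·0 + 0·0; 2·1 + 5·0 + 4·0; 0·1 + 3·0 + 5·0) = (0, 2, 0)
w2 = Lw1 = (0·0 + 4·2 + 0·0; 2·0 + 5·2 + 4·0; 0·0 + 3·2 + 5·0) = (8, 10, 6)
Lw2 = (40, 90, 60)
w2·Lw2 = 8·40 + 10·90 + 6·60 = 1580; w2·w2 = 8·8 + 10·10 + 6·6 = 200
λ ≈ 1580/200 = 7.90000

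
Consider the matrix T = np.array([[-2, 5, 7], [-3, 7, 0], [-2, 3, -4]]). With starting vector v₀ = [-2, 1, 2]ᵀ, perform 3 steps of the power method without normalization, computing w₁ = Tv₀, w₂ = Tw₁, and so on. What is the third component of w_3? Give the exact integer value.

54

w1 = Tv₀ = ((-2)·(-2) + 5·1 + 7·2; (-3)·(-2) + 7·1 + 0·2; (-2)·(-2) + 3·1 + (-4)·2) = (23, 13, -1)
w2 = Tw1 = ((-2)·23 + 5·13 + 7·(-1); (-3)·23 + 7·13 + 0·(-1); (-2)·23 + 3·13 + (-4)·(-1)) = (12, 22, -3)
w3 = Tw2 = (65, 118, 54)
The requested component of w3 is 54.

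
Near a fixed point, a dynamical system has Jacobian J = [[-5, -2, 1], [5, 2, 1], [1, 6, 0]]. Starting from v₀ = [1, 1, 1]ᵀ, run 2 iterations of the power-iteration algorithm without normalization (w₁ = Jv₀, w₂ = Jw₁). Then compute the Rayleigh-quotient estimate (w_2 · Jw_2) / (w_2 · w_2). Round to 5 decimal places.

-1.26087

w1 = Jv₀ = ((-5)·1 + (-2)·1 + 1·1; 5·1 + 2·1 + 1·1; 1·1 + 6·1 + 0·1) = (-6, 8, 7)
w2 = Jw1 = ((-5)·(-6) + (-2)·8 + 1·7; 5·(-6) + 2·8 + 1·7; 1·(-6) + 6·8 + 0·7) = (21, -7, 42)
Jw2 = (-49, 133, -21)
w2·Jw2 = 21·(-49) + (-7)·133 + 42·(-21) = -2842; w2·w2 = 21·21 + (-7)·(-7) + 42·42 = 2254
λ ≈ -2842/2254 = -1.26087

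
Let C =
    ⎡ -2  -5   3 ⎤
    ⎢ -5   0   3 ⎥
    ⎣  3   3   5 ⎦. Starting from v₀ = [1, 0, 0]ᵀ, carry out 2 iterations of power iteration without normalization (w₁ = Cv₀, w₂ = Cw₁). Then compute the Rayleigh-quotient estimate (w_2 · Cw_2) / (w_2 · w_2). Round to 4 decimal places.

-6.5073

w1 = Cv₀ = ((-2)·1 + (-5)·0 + 3·0; (-5)·1 + 0·0 + 3·0; 3·1 + 3·0 + 5·0) = (-2, -5, 3)
w2 = Cw1 = ((-2)·(-2) + (-5)·(-5) + 3·3; (-5)·(-2) + 0·(-5) + 3·3; 3·(-2) + 3·(-5) + 5·3) = (38, 19, -6)
Cw2 = (-189, -208, 141)
w2·Cw2 = 38·(-189) + 19·(-208) + (-6)·141 = -11980; w2·w2 = 38·38 + 19·19 + (-6)·(-6) = 1841
λ ≈ -11980/1841 = -6.5073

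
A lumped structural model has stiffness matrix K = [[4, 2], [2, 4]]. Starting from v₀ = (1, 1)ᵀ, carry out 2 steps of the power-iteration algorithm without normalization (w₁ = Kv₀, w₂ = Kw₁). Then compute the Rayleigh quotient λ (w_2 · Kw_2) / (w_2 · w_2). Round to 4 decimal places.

λ ≈ 6.0000

w1 = Kv₀ = (6, 6)
w2 = Kw1 = (36, 36)
Kw2 = (216, 216)
w2·Kw2 = 36·216 + 36·216 = 15552; w2·w2 = 36·36 + 36·36 = 2592
λ ≈ 15552/2592 = 6.0000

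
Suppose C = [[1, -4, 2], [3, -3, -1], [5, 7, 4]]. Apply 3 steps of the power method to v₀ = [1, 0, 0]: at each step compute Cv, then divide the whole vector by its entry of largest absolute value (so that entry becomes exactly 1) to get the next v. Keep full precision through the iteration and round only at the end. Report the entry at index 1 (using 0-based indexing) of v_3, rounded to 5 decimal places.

Cv0 = (1.000000, 3.000000, 5.000000); divide by 5.000000 → v1 = (0.200000, 0.600000, 1.000000)
Cv1 = (-0.200000, -2.200000, 9.200000); divide by 9.200000 → v2 = (-0.021739, -0.239130, 1.000000)
Cv2 = (2.934783, -0.347826, 2.217391); divide by 2.934783 → v3 = (1.000000, -0.118519, 0.755556)
Requested entry of v3: -16/135 = -0.11852

-0.11852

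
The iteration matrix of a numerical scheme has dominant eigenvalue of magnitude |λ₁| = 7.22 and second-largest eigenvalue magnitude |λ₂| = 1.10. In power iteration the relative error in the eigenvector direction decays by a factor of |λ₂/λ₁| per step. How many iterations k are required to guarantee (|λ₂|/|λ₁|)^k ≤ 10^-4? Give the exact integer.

5

|λ₂/λ₁| = 1.10/7.22 = 0.15235
Need k ≥ ln(10^-4) / ln(0.15235) = -9.2103 / -1.8815 ≈ 4.895
Smallest integer k satisfying the bound: 5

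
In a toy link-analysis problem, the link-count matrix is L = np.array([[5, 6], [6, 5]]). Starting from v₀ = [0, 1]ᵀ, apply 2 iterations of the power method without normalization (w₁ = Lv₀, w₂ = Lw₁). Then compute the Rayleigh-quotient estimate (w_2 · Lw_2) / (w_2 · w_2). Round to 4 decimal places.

w1 = Lv₀ = (5·0 + 6·1; 6·0 + 5·1) = (6, 5)
w2 = Lw1 = (5·6 + 6·5; 6·6 + 5·5) = (60, 61)
Lw2 = (666, 665)
w2·Lw2 = 60·666 + 61·665 = 80525; w2·w2 = 60·60 + 61·61 = 7321
λ ≈ 80525/7321 = 10.9992

10.9992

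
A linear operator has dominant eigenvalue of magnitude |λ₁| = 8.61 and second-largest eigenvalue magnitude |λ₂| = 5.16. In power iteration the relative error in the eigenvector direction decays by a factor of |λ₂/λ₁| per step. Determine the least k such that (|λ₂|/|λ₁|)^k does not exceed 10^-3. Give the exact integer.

|λ₂/λ₁| = 5.16/8.61 = 0.59930
Need k ≥ ln(10^-3) / ln(0.59930) = -6.9078 / -0.5120 ≈ 13.492
Smallest integer k satisfying the bound: 14

14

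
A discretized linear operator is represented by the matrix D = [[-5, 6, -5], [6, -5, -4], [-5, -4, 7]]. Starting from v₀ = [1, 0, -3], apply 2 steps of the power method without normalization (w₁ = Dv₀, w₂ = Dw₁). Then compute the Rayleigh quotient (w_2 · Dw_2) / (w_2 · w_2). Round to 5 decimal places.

λ ≈ 10.21679

w1 = Dv₀ = (10, 18, -26)
w2 = Dw1 = (188, 74, -304)
Dw2 = (1024, 1974, -3364)
w2·Dw2 = 188·1024 + 74·1974 + (-304)·(-3364) = 1361244; w2·w2 = 188·188 + 74·74 + (-304)·(-304) = 133236
λ ≈ 1361244/133236 = 10.21679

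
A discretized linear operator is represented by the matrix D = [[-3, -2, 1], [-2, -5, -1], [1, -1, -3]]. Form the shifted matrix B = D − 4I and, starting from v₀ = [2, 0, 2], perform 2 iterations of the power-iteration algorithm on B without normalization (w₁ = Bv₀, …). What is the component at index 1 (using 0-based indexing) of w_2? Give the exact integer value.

90

B = D − 4I has rows (-7, -2, 1); (-2, -9, -1); (1, -1, -7)
w1 = Bv₀ = (-12, -6, -12)
w2 = Bw1 = (84, 90, 78)
Requested component of w2: 90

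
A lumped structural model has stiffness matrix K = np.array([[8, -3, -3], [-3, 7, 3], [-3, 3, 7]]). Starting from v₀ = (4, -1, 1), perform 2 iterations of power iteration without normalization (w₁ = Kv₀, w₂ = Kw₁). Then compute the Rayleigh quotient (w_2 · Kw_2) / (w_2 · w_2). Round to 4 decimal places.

w1 = Kv₀ = (8·4 + (-3)·(-1) + (-3)·1; (-3)·4 + 7·(-1) + 3·1; (-3)·4 + 3·(-1) + 7·1) = (32, -16, -8)
w2 = Kw1 = (8·32 + (-3)·(-16) + (-3)·(-8); (-3)·32 + 7·(-16) + 3·(-8); (-3)·32 + 3·(-16) + 7·(-8)) = (328, -232, -200)
Kw2 = (3920, -3208, -3080)
w2·Kw2 = 328·3920 + (-232)·(-3208) + (-200)·(-3080) = 2646016; w2·w2 = 328·328 + (-232)·(-232) + (-200)·(-200) = 201408
λ ≈ 2646016/201408 = 13.1376

13.1376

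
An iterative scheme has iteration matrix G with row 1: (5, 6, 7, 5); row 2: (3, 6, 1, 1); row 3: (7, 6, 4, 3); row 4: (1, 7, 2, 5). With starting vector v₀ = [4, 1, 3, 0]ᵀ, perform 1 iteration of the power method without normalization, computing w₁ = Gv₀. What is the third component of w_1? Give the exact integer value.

46

w1 = Gv₀ = (5·4 + 6·1 + 7·3 + 5·0; 3·4 + 6·1 + 1·3 + 1·0; 7·4 + 6·1 + 4·3 + 3·0; 1·4 + 7·1 + 2·3 + 5·0) = (47, 21, 46, 17)
The requested component of w1 is 46.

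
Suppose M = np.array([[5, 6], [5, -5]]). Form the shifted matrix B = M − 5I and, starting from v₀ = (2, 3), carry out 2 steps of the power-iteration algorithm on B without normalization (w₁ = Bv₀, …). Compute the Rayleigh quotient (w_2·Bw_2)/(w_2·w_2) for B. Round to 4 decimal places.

μ ≈ -12.4244

B = M − 5I has rows (0, 6); (5, -10)
w1 = Bv₀ = (18, -20)
w2 = Bw1 = (-120, 290)
Bw2 = (1740, -3500)
w2·Bw2 = -1223800; w2·w2 = 98500; μ ≈ -1223800/98500 = -12.4244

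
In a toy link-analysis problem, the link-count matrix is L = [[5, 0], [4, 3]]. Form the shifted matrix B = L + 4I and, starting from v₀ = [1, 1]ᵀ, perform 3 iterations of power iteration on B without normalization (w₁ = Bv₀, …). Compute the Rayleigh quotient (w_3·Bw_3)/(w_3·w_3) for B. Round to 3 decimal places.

B = L + 4I has rows (9, 0); (4, 7)
w1 = Bv₀ = (9·1 + 0·1; 4·1 + 7·1) = (9, 11)
w2 = Bw1 = (9·9 + 0·11; 4·9 + 7·11) = (81, 113)
w3 = Bw2 = (729, 1115)
Bw3 = (6561, 10721)
w3·Bw3 = 16736884; w3·w3 = 1774666; μ ≈ 16736884/1774666 = 9.431

9.431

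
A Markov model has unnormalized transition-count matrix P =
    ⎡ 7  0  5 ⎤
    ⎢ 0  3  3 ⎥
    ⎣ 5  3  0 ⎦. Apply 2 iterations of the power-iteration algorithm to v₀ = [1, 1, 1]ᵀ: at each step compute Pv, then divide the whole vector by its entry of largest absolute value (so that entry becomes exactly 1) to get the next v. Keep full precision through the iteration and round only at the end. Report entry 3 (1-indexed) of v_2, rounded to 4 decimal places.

Pv0 = (12.00000, 6.00000, 8.00000); divide by 12.00000 → v1 = (1.00000, 0.50000, 0.66667)
Pv1 = (10.33333, 3.50000, 6.50000); divide by 10.33333 → v2 = (1.00000, 0.33871, 0.62903)
Requested entry of v2: 78/124 = 0.6290

0.6290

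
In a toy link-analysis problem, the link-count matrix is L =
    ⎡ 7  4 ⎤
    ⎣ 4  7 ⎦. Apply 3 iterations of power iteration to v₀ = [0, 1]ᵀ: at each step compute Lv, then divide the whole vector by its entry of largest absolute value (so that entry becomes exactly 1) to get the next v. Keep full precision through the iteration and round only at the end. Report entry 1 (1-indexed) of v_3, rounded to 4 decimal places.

0.9602

Lv0 = (4.00000, 7.00000); divide by 7.00000 → v1 = (0.57143, 1.00000)
Lv1 = (8.00000, 9.28571); divide by 9.28571 → v2 = (0.86154, 1.00000)
Lv2 = (10.03077, 10.44615); divide by 10.44615 → v3 = (0.96024, 1.00000)
Requested entry of v3: 652/679 = 0.9602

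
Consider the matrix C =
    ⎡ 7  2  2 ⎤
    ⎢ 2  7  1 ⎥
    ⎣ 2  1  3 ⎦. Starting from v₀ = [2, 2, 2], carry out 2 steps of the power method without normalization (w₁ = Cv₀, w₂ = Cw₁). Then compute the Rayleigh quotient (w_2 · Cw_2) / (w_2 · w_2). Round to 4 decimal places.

9.6820

w1 = Cv₀ = (7·2 + 2·2 + 2·2; 2·2 + 7·2 + 1·2; 2·2 + 1·2 + 3·2) = (22, 20, 12)
w2 = Cw1 = (7·22 + 2·20 + 2·12; 2·22 + 7·20 + 1·12; 2·22 + 1·20 + 3·12) = (218, 196, 100)
Cw2 = (2118, 1908, 932)
w2·Cw2 = 218·2118 + 196·1908 + 100·932 = 928892; w2·w2 = 218·218 + 196·196 + 100·100 = 95940
λ ≈ 928892/95940 = 9.6820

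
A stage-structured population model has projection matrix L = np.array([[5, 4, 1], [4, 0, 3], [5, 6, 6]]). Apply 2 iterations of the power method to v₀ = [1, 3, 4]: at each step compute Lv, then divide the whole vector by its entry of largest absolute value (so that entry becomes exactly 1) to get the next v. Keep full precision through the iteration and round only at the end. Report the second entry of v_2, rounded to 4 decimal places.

0.4658

Lv0 = (21.00000, 16.00000, 47.00000); divide by 47.00000 → v1 = (0.44681, 0.34043, 1.00000)
Lv1 = (4.59574, 4.78723, 10.27660); divide by 10.27660 → v2 = (0.44720, 0.46584, 1.00000)
Requested entry of v2: 225/483 = 0.4658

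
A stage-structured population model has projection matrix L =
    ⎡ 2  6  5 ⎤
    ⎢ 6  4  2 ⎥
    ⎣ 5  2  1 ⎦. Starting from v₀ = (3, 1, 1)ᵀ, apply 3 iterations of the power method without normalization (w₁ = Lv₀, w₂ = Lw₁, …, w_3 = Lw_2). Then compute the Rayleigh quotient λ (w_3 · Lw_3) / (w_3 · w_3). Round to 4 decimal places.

11.3486

w1 = Lv₀ = (17, 24, 18)
w2 = Lw1 = (268, 234, 151)
w3 = Lw2 = (2695, 2846, 1959)
Lw3 = (32261, 31472, 21126)
w3·Lw3 = 2695·32261 + 2846·31472 + 1959·21126 = 217898541; w3·w3 = 2695·2695 + 2846·2846 + 1959·1959 = 19200422
λ ≈ 217898541/19200422 = 11.3486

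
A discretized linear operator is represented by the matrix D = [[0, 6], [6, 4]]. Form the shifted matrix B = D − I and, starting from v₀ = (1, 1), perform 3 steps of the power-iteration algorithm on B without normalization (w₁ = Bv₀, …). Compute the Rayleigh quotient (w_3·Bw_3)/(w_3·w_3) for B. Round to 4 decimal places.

7.2756

B = D − I has rows (-1, 6); (6, 3)
w1 = Bv₀ = (5, 9)
w2 = Bw1 = (49, 57)
w3 = Bw2 = (293, 465)
Bw3 = (2497, 3153)
w3·Bw3 = 2197766; w3·w3 = 302074; μ ≈ 2197766/302074 = 7.2756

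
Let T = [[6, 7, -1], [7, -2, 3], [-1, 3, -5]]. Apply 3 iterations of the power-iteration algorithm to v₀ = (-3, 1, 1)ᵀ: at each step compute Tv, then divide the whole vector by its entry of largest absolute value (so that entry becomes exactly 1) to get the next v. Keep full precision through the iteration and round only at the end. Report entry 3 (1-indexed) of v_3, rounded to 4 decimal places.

Tv0 = (-12.00000, -20.00000, 1.00000); divide by -20.00000 → v1 = (0.60000, 1.00000, -0.05000)
Tv1 = (10.65000, 2.05000, 2.65000); divide by 10.65000 → v2 = (1.00000, 0.19249, 0.24883)
Tv2 = (7.09859, 7.36150, -1.66667); divide by 7.36150 → v3 = (0.96429, 1.00000, -0.22640)
Requested entry of v3: 355/-1568 = -0.2264

-0.2264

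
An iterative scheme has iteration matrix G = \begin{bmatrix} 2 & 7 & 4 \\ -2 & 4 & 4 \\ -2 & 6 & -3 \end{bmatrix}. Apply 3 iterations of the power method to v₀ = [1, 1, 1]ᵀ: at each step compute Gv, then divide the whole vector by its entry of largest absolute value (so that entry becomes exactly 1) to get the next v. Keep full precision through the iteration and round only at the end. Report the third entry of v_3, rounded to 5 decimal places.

-0.82258

Gv0 = (13.000000, 6.000000, 1.000000); divide by 13.000000 → v1 = (1.000000, 0.461538, 0.076923)
Gv1 = (5.538462, 0.153846, 0.538462); divide by 5.538462 → v2 = (1.000000, 0.027778, 0.097222)
Gv2 = (2.583333, -1.500000, -2.125000); divide by 2.583333 → v3 = (1.000000, -0.580645, -0.822581)
Requested entry of v3: -153/186 = -0.82258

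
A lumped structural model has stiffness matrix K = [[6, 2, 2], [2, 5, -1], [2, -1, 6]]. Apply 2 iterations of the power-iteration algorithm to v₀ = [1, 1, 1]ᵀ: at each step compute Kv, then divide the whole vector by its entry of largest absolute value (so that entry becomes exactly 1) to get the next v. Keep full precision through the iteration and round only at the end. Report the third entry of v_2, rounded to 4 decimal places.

0.6512

Kv0 = (10.00000, 6.00000, 7.00000); divide by 10.00000 → v1 = (1.00000, 0.60000, 0.70000)
Kv1 = (8.60000, 4.30000, 5.60000); divide by 8.60000 → v2 = (1.00000, 0.50000, 0.65116)
Requested entry of v2: 56/86 = 0.6512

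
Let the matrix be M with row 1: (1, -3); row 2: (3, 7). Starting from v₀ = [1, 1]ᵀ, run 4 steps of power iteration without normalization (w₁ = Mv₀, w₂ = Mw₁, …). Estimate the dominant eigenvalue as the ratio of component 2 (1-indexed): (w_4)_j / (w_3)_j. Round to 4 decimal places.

w1 = Mv₀ = (-2, 10)
w2 = Mw1 = (-32, 64)
w3 = Mw2 = (-224, 352)
w4 = Mw3 = (-1280, 1792)
Ratio at component: 1792 / 352 = 5.0909

5.0909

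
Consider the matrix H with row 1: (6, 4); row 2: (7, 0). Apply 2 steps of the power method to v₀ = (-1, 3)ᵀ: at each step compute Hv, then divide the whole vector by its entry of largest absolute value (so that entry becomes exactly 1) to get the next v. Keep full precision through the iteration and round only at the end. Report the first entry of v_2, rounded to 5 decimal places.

0.19048

Hv0 = (6.000000, -7.000000); divide by -7.000000 → v1 = (-0.857143, 1.000000)
Hv1 = (-1.142857, -6.000000); divide by -6.000000 → v2 = (0.190476, 1.000000)
Requested entry of v2: 8/42 = 0.19048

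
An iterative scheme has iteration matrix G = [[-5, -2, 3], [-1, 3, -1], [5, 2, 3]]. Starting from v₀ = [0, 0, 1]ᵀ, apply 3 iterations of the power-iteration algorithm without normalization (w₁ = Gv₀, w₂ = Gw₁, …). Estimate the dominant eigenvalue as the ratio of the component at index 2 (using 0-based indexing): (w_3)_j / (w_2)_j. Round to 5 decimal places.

1.27273

w1 = Gv₀ = (3, -1, 3)
w2 = Gw1 = (-4, -9, 22)
w3 = Gw2 = (104, -45, 28)
Ratio at component: 28 / 22 = 1.27273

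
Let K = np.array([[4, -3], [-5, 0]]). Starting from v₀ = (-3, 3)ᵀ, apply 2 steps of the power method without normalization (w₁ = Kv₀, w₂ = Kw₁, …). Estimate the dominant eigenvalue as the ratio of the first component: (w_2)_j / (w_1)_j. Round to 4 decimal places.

w1 = Kv₀ = (4·(-3) + (-3)·3; (-5)·(-3) + 0·3) = (-21, 15)
w2 = Kw1 = (4·(-21) + (-3)·15; (-5)·(-21) + 0·15) = (-129, 105)
Ratio at component: -129 / -21 = 6.1429

λ ≈ 6.1429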